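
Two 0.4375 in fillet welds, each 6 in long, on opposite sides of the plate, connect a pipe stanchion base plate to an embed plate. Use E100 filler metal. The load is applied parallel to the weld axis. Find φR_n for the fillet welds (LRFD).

φR_n ≈ 167 kip

E100XX → F_EXX = 100 ksi.
Effective throat t_e = 0.707 × 0.4375 = 0.3093 in.
Total length L = 12 in; A_we = 0.3093 × 12 = 3.712 in².
F_nw = 0.6 F_EXX = 0.6 × 100 = 60 ksi.
φR_n = 0.75 × 60 × 3.712 = 167 kip.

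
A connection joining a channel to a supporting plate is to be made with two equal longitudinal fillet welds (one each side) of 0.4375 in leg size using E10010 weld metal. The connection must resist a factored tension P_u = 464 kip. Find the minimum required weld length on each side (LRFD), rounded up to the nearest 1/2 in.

E100XX → F_EXX = 100 ksi.
Throat t_e = 0.707 × 0.4375 = 0.3093 in.
φr_n = 0.75 × 0.6 × 100 × 0.3093 = 13.92 kip/in.
L_req = P_u / φr_n = 464 / 13.92 = 33.34 in total.
Per side: 33.34 / 2 = 16.67 in.
Round up → use L = 17 in on each side.

L = 17 in on each side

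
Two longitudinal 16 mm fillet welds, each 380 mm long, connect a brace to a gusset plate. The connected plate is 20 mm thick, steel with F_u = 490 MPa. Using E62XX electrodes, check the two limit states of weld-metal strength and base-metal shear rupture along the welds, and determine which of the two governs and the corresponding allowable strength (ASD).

E62XX → F_EXX = 620 MPa.
t_e = 0.707 × 16 = 11.31 mm; L = 760 mm.
Weld metal: R_n/Ω = (1/2.0) × 0.6 × 620 × 11.31 × 760 × 10⁻³ = 1599 kN.
Base metal (shear rupture): R_n/Ω = (1/2.0) × 0.6 × 490 × 20 × 760 × 10⁻³ = 2234 kN.
Governing: weld metal.

R_n/Ω ≈ 1600 kN (weld metal governs)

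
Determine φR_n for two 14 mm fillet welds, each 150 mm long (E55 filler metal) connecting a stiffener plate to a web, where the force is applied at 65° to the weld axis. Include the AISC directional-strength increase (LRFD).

φR_n ≈ 1050 kN

E55XX → F_EXX = 550 MPa.
t_e = 0.707 × 14 = 9.898 mm; A_we = 9.898 × 300 = 2969 mm².
Directional factor: 1.0 + 0.5 sin^1.5(65°) = 1.431.
F_nw = 0.6 × 550 × 1.431 = 472.4 MPa.
φR_n = 0.75 × 472.4 × 2969 × 10⁻³ = 1052 kN.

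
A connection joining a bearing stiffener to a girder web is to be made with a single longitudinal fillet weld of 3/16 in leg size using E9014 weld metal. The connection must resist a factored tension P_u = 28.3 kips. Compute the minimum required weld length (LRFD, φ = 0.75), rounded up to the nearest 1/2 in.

E90XX → F_EXX = 90 ksi.
Throat t_e = 0.707 × 0.1875 = 0.1326 in.
φr_n = 0.75 × 0.6 × 90 × 0.1326 = 5.369 kips/in.
L_req = P_u / φr_n = 28.3 / 5.369 = 5.271 in total.
Round up → use L = 5.5 in.

L = 5.5 in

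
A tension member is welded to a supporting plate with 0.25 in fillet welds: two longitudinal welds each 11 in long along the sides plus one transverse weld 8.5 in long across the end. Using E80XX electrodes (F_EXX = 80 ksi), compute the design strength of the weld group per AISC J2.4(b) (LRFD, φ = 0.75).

φR_n ≈ 200 kip

t_e = 0.707 × 0.25 = 0.1767 in.
R_nwl = 0.6 × 80 × 0.1767 × 22 = 186.6 kip (longitudinal, 2 welds).
R_nwt = 0.6 × 80 × 0.1767 × 8.5 = 72.11 kip (transverse, base value).
(i) R_nwl + R_nwt = 258.8 kip; (ii) 0.85 R_nwl + 1.5 R_nwt = 266.8 kip.
R_n = max = 266.8 kip [governs: (ii)]; φR_n = 200.1 kip.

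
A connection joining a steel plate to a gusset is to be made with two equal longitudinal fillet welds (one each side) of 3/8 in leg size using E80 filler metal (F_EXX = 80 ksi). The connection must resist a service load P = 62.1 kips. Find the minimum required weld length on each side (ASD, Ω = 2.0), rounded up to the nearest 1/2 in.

Throat t_e = 0.707 × 0.375 = 0.2651 in.
r_n/Ω = (0.6 × 80 × 0.2651) / 2.0 = 6.363 kip/in.
L_req = P / (r_n/Ω) = 62.1 / 6.363 = 9.76 in total.
Per side: 9.76 / 2 = 4.88 in.
Round up → use L = 5 in on each side.

L = 5 in on each side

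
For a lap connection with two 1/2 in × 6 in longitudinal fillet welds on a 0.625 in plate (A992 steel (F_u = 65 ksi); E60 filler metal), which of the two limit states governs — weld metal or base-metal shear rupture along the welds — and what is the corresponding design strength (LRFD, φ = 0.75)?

E60XX → F_EXX = 60 ksi.
t_e = 0.707 × 0.5 = 0.3535 in; L = 12 in.
Weld metal: φR_n = 0.75 × 0.6 × 60 × 0.3535 × 12 = 114.5 kip.
Base metal (shear rupture): φR_n = 0.75 × 0.6 × 65 × 0.625 × 12 = 219.4 kip.
Governing: weld metal.

φR_n ≈ 115 kip (weld metal governs)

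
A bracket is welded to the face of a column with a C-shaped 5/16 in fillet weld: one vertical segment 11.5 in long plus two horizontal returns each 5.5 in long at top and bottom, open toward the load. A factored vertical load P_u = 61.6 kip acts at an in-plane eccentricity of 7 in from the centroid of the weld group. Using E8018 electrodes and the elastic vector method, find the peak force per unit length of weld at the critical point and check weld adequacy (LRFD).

f_max ≈ 7.4 kip/in; adequate

E80XX → F_EXX = 80 ksi.
Total weld length L_w = 22.5 in. Treat welds as unit-width lines.
Centroid: x̄ = 2×5.5×2.75 / 22.5 = 1.344 in from the vertical weld.
Polar moment about centroid: J = I_x + I_y = [11.5³/12 + 2×5.5×5.75²] + [11.5×1.344² + 2(5.5³/12 + 5.5×1.406²)] = 560.7 in³.
Direct shear f_v = P/L_w = 61.6 / 22.5 = 2.738 kip/in (vertical).
Torsion M = P·e = 61.6 × 7 = 431.2 kip·in.
Critical point at (x, y) = (4.156, 5.75) from centroid. f_tx = M·y/J = 4.422 kip/in; f_ty = M·x/J = 3.196 kip/in.
Resultant f_max = √[f_tx² + (f_v + f_ty)²] = √[4.422² + (2.738 + 3.196)²] = 7.4 kip/in.
Capacity per unit length: φr_n = 0.75 × 0.6 × 80 × (0.707 × 0.3125) = 7.954 kip/in.
7.4 ≤ 7.954 → adequate.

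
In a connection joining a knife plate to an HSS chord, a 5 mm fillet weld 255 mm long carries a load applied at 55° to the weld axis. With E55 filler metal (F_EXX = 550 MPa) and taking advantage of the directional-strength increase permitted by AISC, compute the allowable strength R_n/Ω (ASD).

t_e = 0.707 × 5 = 3.535 mm; A_we = 3.535 × 255 = 901.4 mm².
Directional factor: 1.0 + 0.5 sin^1.5(55°) = 1.371.
F_nw = 0.6 × 550 × 1.371 = 452.3 MPa.
R_n/Ω = (452.3 × 901.4) / 2.0 × 10⁻³ = 203.9 kN.

R_n/Ω ≈ 204 kN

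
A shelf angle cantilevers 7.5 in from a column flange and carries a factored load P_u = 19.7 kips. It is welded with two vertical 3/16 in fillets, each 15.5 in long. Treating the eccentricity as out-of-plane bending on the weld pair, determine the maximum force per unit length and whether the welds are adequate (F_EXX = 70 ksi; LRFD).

f_max ≈ 1.95 kip/in; adequate

L_w = 2 × 15.5 = 31 in; section modulus (unit throat) S = 2 × L²/6 = 80.08 in².
Direct shear f_v = P/L_w = 19.7/31 = 0.6355 kip/in.
Moment M = P × e = 19.7 × 7.5 = 147.75 kip·in; bending f_b = M/S = 1.845 kip/in.
f_max = √(f_v² + f_b²) = √(0.6355² + 1.845²) = 1.951 kip/in.
φr_n = 0.75 × 0.6 × 70 × (0.707 × 0.1875) = 4.176 kip/in → adequate.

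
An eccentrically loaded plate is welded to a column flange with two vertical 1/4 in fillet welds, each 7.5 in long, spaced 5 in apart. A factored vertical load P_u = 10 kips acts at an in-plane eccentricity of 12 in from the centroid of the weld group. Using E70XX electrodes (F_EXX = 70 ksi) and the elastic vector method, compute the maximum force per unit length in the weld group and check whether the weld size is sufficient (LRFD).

Total weld length L_w = 15 in. Treat welds as unit-width lines.
Polar moment about centroid: J = 2[d³/12 + d(b/2)²] = 2[7.5³/12 + 7.5×2.5²] = 164.1 in³.
Direct shear f_v = P/L_w = 10 / 15 = 0.6667 kip/in (vertical).
Torsion M = P·e = 10 × 12 = 120 kip·in.
Critical point at (x, y) = (2.5, 3.75) from centroid. f_tx = M·y/J = 2.743 kip/in; f_ty = M·x/J = 1.829 kip/in.
Resultant f_max = √[f_tx² + (f_v + f_ty)²] = √[2.743² + (0.6667 + 1.829)²] = 3.708 kip/in.
Capacity per unit length: φr_n = 0.75 × 0.6 × 70 × (0.707 × 0.25) = 5.568 kip/in.
3.708 ≤ 5.568 → adequate.

f_max ≈ 3.71 kip/in; adequate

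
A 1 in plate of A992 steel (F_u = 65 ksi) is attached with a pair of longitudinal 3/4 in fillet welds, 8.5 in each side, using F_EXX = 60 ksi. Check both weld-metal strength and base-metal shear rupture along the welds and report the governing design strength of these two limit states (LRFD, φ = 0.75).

φR_n ≈ 243 kips (weld metal governs)

t_e = 0.707 × 0.75 = 0.5302 in; L = 17 in.
Weld metal: φR_n = 0.75 × 0.6 × 60 × 0.5302 × 17 = 243.4 kips.
Base metal (shear rupture): φR_n = 0.75 × 0.6 × 65 × 1 × 17 = 497.2 kips.
Governing: weld metal.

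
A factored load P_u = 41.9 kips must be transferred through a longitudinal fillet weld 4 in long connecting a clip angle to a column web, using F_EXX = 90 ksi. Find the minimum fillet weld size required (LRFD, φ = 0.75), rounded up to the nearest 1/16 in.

w = 3/8 in

Total weld length L = 4 in.
Required throat t_e = P_u / (φ × 0.6 F_EXX × L) = 41.9 / (0.75 × 0.6 × 90 × 4) = 0.2586 in.
Required leg w = t_e / 0.707 = 0.3658 in → use 3/8 in.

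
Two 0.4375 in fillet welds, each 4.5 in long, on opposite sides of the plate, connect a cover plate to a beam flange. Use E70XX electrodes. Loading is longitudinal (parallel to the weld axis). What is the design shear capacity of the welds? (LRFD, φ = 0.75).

φR_n ≈ 87.7 kips

E70XX → F_EXX = 70 ksi.
Effective throat t_e = 0.707 × 0.4375 = 0.3093 in.
Total length L = 9 in; A_we = 0.3093 × 9 = 2.784 in².
F_nw = 0.6 F_EXX = 0.6 × 70 = 42 ksi.
φR_n = 0.75 × 42 × 2.784 = 87.69 kips.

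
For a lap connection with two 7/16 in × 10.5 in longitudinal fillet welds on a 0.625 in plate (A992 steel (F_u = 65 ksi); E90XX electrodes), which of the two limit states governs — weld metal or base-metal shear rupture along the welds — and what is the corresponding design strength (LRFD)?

E90XX → F_EXX = 90 ksi.
t_e = 0.707 × 0.4375 = 0.3093 in; L = 21 in.
Weld metal: φR_n = 0.75 × 0.6 × 90 × 0.3093 × 21 = 263.1 kips.
Base metal (shear rupture): φR_n = 0.75 × 0.6 × 65 × 0.625 × 21 = 383.9 kips.
Governing: weld metal.

φR_n ≈ 263 kips (weld metal governs)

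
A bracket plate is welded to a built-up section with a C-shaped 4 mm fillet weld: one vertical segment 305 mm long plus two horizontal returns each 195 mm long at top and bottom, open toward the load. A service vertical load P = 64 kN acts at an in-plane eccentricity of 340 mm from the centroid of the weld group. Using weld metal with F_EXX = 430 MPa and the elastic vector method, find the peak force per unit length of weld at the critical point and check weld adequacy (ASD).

Total weld length L_w = 695 mm. Treat welds as unit-width lines.
Centroid: x̄ = 2×195×97.5 / 695 = 54.71 mm from the vertical weld.
Polar moment about centroid: J = I_x + I_y = [305³/12 + 2×195×152.5²] + [305×54.71² + 2(195³/12 + 195×42.79²)] = 14300000 mm³.
Direct shear f_v = P/L_w = 64×10³ / 695 = 92.09 N/mm (vertical).
Torsion M = P·e = 64×10³ × 340 = 21760000 N·mm.
Critical point at (x, y) = (140.3, 152.5) from centroid. f_tx = M·y/J = 232.1 N/mm; f_ty = M·x/J = 213.5 N/mm.
Resultant f_max = √[f_tx² + (f_v + f_ty)²] = √[232.1² + (92.09 + 213.5)²] = 383.7 N/mm.
Capacity per unit length: r_n/Ω = (1/2.0) × 0.6 × 430 × (0.707 × 4) = 364.8 N/mm.
383.7 > 364.8 → NOT adequate.

f_max ≈ 384 N/mm; NOT adequate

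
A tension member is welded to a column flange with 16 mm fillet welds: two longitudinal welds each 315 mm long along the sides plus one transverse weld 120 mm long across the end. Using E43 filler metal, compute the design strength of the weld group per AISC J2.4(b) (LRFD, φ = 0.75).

E43XX → F_EXX = 430 MPa.
t_e = 0.707 × 16 = 11.31 mm.
R_nwl = 0.6 × 430 × 11.31 × 630 × 10⁻³ = 1839 kN (longitudinal, 2 welds).
R_nwt = 0.6 × 430 × 11.31 × 120 × 10⁻³ = 350.2 kN (transverse, base value).
(i) R_nwl + R_nwt = 2189 kN; (ii) 0.85 R_nwl + 1.5 R_nwt = 2088 kN.
R_n = max = 2189 kN [governs: (i)]; φR_n = 1642 kN.

φR_n ≈ 1640 kN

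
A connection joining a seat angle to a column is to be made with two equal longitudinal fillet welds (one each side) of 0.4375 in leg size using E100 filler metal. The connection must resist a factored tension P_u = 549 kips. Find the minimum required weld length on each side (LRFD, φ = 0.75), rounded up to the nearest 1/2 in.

L = 20 in on each side

E100XX → F_EXX = 100 ksi.
Throat t_e = 0.707 × 0.4375 = 0.3093 in.
φr_n = 0.75 × 0.6 × 100 × 0.3093 = 13.92 kips/in.
L_req = P_u / φr_n = 549 / 13.92 = 39.44 in total.
Per side: 39.44 / 2 = 19.72 in.
Round up → use L = 20 in on each side.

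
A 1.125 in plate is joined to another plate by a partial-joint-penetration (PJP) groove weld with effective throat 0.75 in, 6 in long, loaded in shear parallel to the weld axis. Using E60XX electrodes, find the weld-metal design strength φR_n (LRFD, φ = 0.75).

φR_n ≈ 122 kip

E60XX → F_EXX = 60 ksi.
Effective throat (given) t_e = 0.75 in.
A_we = 0.75 × 6 = 4.5 in².
F_nw = 0.6 F_EXX = 36 ksi.
φR_n = 0.75 × 36 × 4.5 = 121.5 kip.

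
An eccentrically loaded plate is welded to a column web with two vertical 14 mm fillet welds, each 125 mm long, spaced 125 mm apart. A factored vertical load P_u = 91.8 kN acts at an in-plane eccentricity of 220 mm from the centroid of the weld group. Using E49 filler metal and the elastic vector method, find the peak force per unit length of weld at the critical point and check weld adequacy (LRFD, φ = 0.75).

f_max ≈ 1650 N/mm; adequate

E49XX → F_EXX = 490 MPa.
Total weld length L_w = 250 mm. Treat welds as unit-width lines.
Polar moment about centroid: J = 2[d³/12 + d(b/2)²] = 2[125³/12 + 125×62.5²] = 1302000 mm³.
Direct shear f_v = P/L_w = 91.8×10³ / 250 = 367.2 N/mm (vertical).
Torsion M = P·e = 91.8×10³ × 220 = 20196000 N·mm.
Critical point at (x, y) = (62.5, 62.5) from centroid. f_tx = M·y/J = 969.4 N/mm; f_ty = M·x/J = 969.4 N/mm.
Resultant f_max = √[f_tx² + (f_v + f_ty)²] = √[969.4² + (367.2 + 969.4)²] = 1651 N/mm.
Capacity per unit length: φr_n = 0.75 × 0.6 × 490 × (0.707 × 14) = 2183 N/mm.
1651 ≤ 2183 → adequate.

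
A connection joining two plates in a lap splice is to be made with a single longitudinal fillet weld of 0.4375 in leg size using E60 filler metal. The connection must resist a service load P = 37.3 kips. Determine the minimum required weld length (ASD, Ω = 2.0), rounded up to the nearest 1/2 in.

L = 7 in

E60XX → F_EXX = 60 ksi.
Throat t_e = 0.707 × 0.4375 = 0.3093 in.
r_n/Ω = (0.6 × 60 × 0.3093) / 2.0 = 5.568 kip/in.
L_req = P / (r_n/Ω) = 37.3 / 5.568 = 6.699 in total.
Round up → use L = 7 in.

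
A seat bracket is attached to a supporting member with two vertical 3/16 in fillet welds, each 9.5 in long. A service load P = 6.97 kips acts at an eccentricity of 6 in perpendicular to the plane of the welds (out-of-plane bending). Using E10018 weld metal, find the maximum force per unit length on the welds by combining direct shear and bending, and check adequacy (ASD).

E100XX → F_EXX = 100 ksi.
L_w = 2 × 9.5 = 19 in; section modulus (unit throat) S = 2 × L²/6 = 30.08 in².
Direct shear f_v = P/L_w = 6.97/19 = 0.3668 kip/in.
Moment M = P × e = 6.97 × 6 = 41.82 kip·in; bending f_b = M/S = 1.39 kip/in.
f_max = √(f_v² + f_b²) = √(0.3668² + 1.39²) = 1.438 kip/in.
r_n/Ω = (1/2.0) × 0.6 × 100 × (0.707 × 0.1875) = 3.977 kip/in → adequate.

f_max ≈ 1.44 kip/in; adequate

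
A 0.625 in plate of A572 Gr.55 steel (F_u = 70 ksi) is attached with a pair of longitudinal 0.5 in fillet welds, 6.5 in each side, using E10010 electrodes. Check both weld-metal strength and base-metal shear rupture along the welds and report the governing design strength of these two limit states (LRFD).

E100XX → F_EXX = 100 ksi.
t_e = 0.707 × 0.5 = 0.3535 in; L = 13 in.
Weld metal: φR_n = 0.75 × 0.6 × 100 × 0.3535 × 13 = 206.8 kip.
Base metal (shear rupture): φR_n = 0.75 × 0.6 × 70 × 0.625 × 13 = 255.9 kip.
Governing: weld metal.

φR_n ≈ 207 kip (weld metal governs)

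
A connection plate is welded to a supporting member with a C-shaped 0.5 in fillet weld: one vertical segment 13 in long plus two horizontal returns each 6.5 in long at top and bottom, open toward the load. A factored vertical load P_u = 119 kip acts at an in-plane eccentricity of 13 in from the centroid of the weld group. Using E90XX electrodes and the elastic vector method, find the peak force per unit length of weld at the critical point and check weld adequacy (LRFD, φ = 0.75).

E90XX → F_EXX = 90 ksi.
Total weld length L_w = 26 in. Treat welds as unit-width lines.
Centroid: x̄ = 2×6.5×3.25 / 26 = 1.625 in from the vertical weld.
Polar moment about centroid: J = I_x + I_y = [13³/12 + 2×6.5×6.5²] + [13×1.625² + 2(6.5³/12 + 6.5×1.625²)] = 846.8 in³.
Direct shear f_v = P/L_w = 119 / 26 = 4.577 kip/in (vertical).
Torsion M = P·e = 119 × 13 = 1547 kip·in.
Critical point at (x, y) = (4.875, 6.5) from centroid. f_tx = M·y/J = 11.88 kip/in; f_ty = M·x/J = 8.906 kip/in.
Resultant f_max = √[f_tx² + (f_v + f_ty)²] = √[11.88² + (4.577 + 8.906)²] = 17.97 kip/in.
Capacity per unit length: φr_n = 0.75 × 0.6 × 90 × (0.707 × 0.5) = 14.32 kip/in.
17.97 > 14.32 → NOT adequate.

f_max ≈ 18 kip/in; NOT adequate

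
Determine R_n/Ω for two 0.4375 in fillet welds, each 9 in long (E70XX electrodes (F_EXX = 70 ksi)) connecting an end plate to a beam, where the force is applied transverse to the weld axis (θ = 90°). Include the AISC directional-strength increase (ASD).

R_n/Ω ≈ 175 kip

t_e = 0.707 × 0.4375 = 0.3093 in; A_we = 0.3093 × 18 = 5.568 in².
Directional factor: 1.0 + 0.5 sin^1.5(90°) = 1.5.
F_nw = 0.6 × 70 × 1.5 = 63 ksi.
R_n/Ω = (63 × 5.568) / 2.0 = 175.4 kip.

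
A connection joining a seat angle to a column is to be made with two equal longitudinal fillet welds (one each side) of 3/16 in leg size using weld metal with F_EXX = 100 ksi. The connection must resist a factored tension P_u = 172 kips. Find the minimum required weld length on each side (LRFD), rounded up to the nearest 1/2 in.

L = 14.5 in on each side

Throat t_e = 0.707 × 0.1875 = 0.1326 in.
φr_n = 0.75 × 0.6 × 100 × 0.1326 = 5.965 kips/in.
L_req = P_u / φr_n = 172 / 5.965 = 28.83 in total.
Per side: 28.83 / 2 = 14.42 in.
Round up → use L = 14.5 in on each side.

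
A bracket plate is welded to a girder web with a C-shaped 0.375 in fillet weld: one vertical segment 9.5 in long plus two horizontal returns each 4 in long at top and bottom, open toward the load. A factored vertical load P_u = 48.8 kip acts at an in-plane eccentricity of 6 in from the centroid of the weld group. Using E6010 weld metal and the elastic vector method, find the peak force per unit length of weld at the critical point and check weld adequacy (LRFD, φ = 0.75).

E60XX → F_EXX = 60 ksi.
Total weld length L_w = 17.5 in. Treat welds as unit-width lines.
Centroid: x̄ = 2×4×2 / 17.5 = 0.9143 in from the vertical weld.
Polar moment about centroid: J = I_x + I_y = [9.5³/12 + 2×4×4.75²] + [9.5×0.9143² + 2(4³/12 + 4×1.086²)] = 280 in³.
Direct shear f_v = P/L_w = 48.8 / 17.5 = 2.789 kip/in (vertical).
Torsion M = P·e = 48.8 × 6 = 292.8 kip·in.
Critical point at (x, y) = (3.086, 4.75) from centroid. f_tx = M·y/J = 4.967 kip/in; f_ty = M·x/J = 3.227 kip/in.
Resultant f_max = √[f_tx² + (f_v + f_ty)²] = √[4.967² + (2.789 + 3.227)²] = 7.801 kip/in.
Capacity per unit length: φr_n = 0.75 × 0.6 × 60 × (0.707 × 0.375) = 7.158 kip/in.
7.801 > 7.158 → NOT adequate.

f_max ≈ 7.8 kip/in; NOT adequate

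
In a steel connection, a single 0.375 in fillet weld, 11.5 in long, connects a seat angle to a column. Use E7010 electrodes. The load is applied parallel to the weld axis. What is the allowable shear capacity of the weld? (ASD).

R_n/Ω ≈ 64 kips

E70XX → F_EXX = 70 ksi.
Effective throat t_e = 0.707 × 0.375 = 0.2651 in.
Total length L = 11.5 in; A_we = 0.2651 × 11.5 = 3.049 in².
F_nw = 0.6 F_EXX = 0.6 × 70 = 42 ksi.
R_n = 42 × 3.049 = 128.1 kips; R_n/Ω = 128.1/2.0 = 64.03 kips.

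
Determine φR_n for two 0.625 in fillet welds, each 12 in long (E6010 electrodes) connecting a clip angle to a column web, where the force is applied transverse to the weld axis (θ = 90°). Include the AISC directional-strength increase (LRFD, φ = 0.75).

E60XX → F_EXX = 60 ksi.
t_e = 0.707 × 0.625 = 0.4419 in; A_we = 0.4419 × 24 = 10.6 in².
Directional factor: 1.0 + 0.5 sin^1.5(90°) = 1.5.
F_nw = 0.6 × 60 × 1.5 = 54 ksi.
φR_n = 0.75 × 54 × 10.6 = 429.5 kips.

φR_n ≈ 430 kips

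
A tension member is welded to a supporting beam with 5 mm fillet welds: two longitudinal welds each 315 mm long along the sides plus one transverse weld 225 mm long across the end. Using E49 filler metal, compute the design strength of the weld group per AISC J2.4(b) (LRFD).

E49XX → F_EXX = 490 MPa.
t_e = 0.707 × 5 = 3.535 mm.
R_nwl = 0.6 × 490 × 3.535 × 630 × 10⁻³ = 654.8 kN (longitudinal, 2 welds).
R_nwt = 0.6 × 490 × 3.535 × 225 × 10⁻³ = 233.8 kN (transverse, base value).
(i) R_nwl + R_nwt = 888.6 kN; (ii) 0.85 R_nwl + 1.5 R_nwt = 907.3 kN.
R_n = max = 907.3 kN [governs: (ii)]; φR_n = 680.5 kN.

φR_n ≈ 680 kN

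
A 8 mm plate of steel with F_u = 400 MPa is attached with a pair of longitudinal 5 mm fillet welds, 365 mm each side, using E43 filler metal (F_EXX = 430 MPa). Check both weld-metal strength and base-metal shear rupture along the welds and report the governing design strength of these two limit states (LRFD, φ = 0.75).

φR_n ≈ 499 kN (weld metal governs)

t_e = 0.707 × 5 = 3.535 mm; L = 730 mm.
Weld metal: φR_n = 0.75 × 0.6 × 430 × 3.535 × 730 × 10⁻³ = 499.3 kN.
Base metal (shear rupture): φR_n = 0.75 × 0.6 × 400 × 8 × 730 × 10⁻³ = 1051 kN.
Governing: weld metal.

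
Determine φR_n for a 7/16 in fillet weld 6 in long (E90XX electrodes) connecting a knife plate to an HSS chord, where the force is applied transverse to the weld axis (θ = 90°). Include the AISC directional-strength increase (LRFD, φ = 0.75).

φR_n ≈ 113 kips

E90XX → F_EXX = 90 ksi.
t_e = 0.707 × 0.4375 = 0.3093 in; A_we = 0.3093 × 6 = 1.856 in².
Directional factor: 1.0 + 0.5 sin^1.5(90°) = 1.5.
F_nw = 0.6 × 90 × 1.5 = 81 ksi.
φR_n = 0.75 × 81 × 1.856 = 112.7 kips.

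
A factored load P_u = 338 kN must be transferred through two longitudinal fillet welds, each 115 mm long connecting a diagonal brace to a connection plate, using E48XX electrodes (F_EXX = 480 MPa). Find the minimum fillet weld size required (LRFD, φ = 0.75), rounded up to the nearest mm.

Total weld length L = 230 mm.
Required throat t_e = P_u / (φ × 0.6 F_EXX × L) = 338 / (0.75 × 0.6 × 480 × 230 × 10⁻³) = 6.804 mm.
Required leg w = t_e / 0.707 = 9.623 mm → use 10 mm.

w = 10 mm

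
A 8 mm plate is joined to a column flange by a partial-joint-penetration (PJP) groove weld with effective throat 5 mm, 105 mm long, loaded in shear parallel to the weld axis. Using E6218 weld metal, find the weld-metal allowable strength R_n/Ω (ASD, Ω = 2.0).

E62XX → F_EXX = 620 MPa.
Effective throat (given) t_e = 5 mm.
A_we = 5 × 105 = 525 mm².
F_nw = 0.6 F_EXX = 372 MPa.
R_n/Ω = (372 × 525) / 2.0 × 10⁻³ = 97.65 kN.

R_n/Ω ≈ 97.7 kN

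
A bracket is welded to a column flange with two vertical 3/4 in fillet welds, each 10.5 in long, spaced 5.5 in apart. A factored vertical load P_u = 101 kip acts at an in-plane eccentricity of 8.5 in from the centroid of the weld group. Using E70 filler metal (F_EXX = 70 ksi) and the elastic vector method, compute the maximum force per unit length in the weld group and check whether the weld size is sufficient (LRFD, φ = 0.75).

f_max ≈ 17.2 kip/in; NOT adequate

Total weld length L_w = 21 in. Treat welds as unit-width lines.
Polar moment about centroid: J = 2[d³/12 + d(b/2)²] = 2[10.5³/12 + 10.5×2.75²] = 351.8 in³.
Direct shear f_v = P/L_w = 101 / 21 = 4.81 kip/in (vertical).
Torsion M = P·e = 101 × 8.5 = 858.5 kip·in.
Critical point at (x, y) = (2.75, 5.25) from centroid. f_tx = M·y/J = 12.81 kip/in; f_ty = M·x/J = 6.712 kip/in.
Resultant f_max = √[f_tx² + (f_v + f_ty)²] = √[12.81² + (4.81 + 6.712)²] = 17.23 kip/in.
Capacity per unit length: φr_n = 0.75 × 0.6 × 70 × (0.707 × 0.75) = 16.7 kip/in.
17.23 > 16.7 → NOT adequate.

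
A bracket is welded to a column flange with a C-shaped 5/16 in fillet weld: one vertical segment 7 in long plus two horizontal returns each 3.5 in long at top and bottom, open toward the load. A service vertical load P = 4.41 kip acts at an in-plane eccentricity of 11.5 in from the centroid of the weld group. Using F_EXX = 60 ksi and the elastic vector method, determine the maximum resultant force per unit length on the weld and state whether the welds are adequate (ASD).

Total weld length L_w = 14 in. Treat welds as unit-width lines.
Centroid: x̄ = 2×3.5×1.75 / 14 = 0.875 in from the vertical weld.
Polar moment about centroid: J = I_x + I_y = [7³/12 + 2×3.5×3.5²] + [7×0.875² + 2(3.5³/12 + 3.5×0.875²)] = 132.2 in³.
Direct shear f_v = P/L_w = 4.41 / 14 = 0.315 kip/in (vertical).
Torsion M = P·e = 4.41 × 11.5 = 50.715 kip·in.
Critical point at (x, y) = (2.625, 3.5) from centroid. f_tx = M·y/J = 1.343 kip/in; f_ty = M·x/J = 1.007 kip/in.
Resultant f_max = √[f_tx² + (f_v + f_ty)²] = √[1.343² + (0.315 + 1.007)²] = 1.884 kip/in.
Capacity per unit length: r_n/Ω = (1/2.0) × 0.6 × 60 × (0.707 × 0.3125) = 3.977 kip/in.
1.884 ≤ 3.977 → adequate.

f_max ≈ 1.88 kip/in; adequate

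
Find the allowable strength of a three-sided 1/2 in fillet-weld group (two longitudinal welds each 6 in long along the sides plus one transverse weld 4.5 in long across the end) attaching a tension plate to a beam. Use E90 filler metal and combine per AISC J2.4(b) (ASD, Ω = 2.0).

E90XX → F_EXX = 90 ksi.
t_e = 0.707 × 0.5 = 0.3535 in.
R_nwl = 0.6 × 90 × 0.3535 × 12 = 229.1 kip (longitudinal, 2 welds).
R_nwt = 0.6 × 90 × 0.3535 × 4.5 = 85.9 kip (transverse, base value).
(i) R_nwl + R_nwt = 315 kip; (ii) 0.85 R_nwl + 1.5 R_nwt = 323.6 kip.
R_n = max = 323.6 kip [governs: (ii)]; R_n/Ω = 161.8 kip.

R_n/Ω ≈ 162 kip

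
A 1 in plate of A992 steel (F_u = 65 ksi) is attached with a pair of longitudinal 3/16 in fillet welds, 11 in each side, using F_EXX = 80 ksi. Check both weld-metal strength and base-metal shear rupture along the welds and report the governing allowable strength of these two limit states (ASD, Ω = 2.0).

R_n/Ω ≈ 70 kips (weld metal governs)

t_e = 0.707 × 0.1875 = 0.1326 in; L = 22 in.
Weld metal: R_n/Ω = (1/2.0) × 0.6 × 80 × 0.1326 × 22 = 69.99 kips.
Base metal (shear rupture): R_n/Ω = (1/2.0) × 0.6 × 65 × 1 × 22 = 429 kips.
Governing: weld metal.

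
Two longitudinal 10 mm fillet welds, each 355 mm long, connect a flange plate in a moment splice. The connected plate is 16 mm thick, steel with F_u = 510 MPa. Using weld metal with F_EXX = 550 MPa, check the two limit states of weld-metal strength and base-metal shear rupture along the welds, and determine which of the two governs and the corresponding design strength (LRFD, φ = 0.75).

t_e = 0.707 × 10 = 7.07 mm; L = 710 mm.
Weld metal: φR_n = 0.75 × 0.6 × 550 × 7.07 × 710 × 10⁻³ = 1242 kN.
Base metal (shear rupture): φR_n = 0.75 × 0.6 × 510 × 16 × 710 × 10⁻³ = 2607 kN.
Governing: weld metal.

φR_n ≈ 1240 kN (weld metal governs)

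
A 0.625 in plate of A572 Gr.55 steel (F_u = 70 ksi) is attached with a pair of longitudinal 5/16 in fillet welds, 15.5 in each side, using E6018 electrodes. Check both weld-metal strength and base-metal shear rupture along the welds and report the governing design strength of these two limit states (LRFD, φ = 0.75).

E60XX → F_EXX = 60 ksi.
t_e = 0.707 × 0.3125 = 0.2209 in; L = 31 in.
Weld metal: φR_n = 0.75 × 0.6 × 60 × 0.2209 × 31 = 184.9 kip.
Base metal (shear rupture): φR_n = 0.75 × 0.6 × 70 × 0.625 × 31 = 610.3 kip.
Governing: weld metal.

φR_n ≈ 185 kip (weld metal governs)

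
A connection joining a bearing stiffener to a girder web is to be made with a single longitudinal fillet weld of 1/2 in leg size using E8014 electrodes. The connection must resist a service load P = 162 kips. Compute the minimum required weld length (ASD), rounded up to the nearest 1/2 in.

L = 19.5 in

E80XX → F_EXX = 80 ksi.
Throat t_e = 0.707 × 0.5 = 0.3535 in.
r_n/Ω = (0.6 × 80 × 0.3535) / 2.0 = 8.484 kip/in.
L_req = P / (r_n/Ω) = 162 / 8.484 = 19.09 in total.
Round up → use L = 19.5 in.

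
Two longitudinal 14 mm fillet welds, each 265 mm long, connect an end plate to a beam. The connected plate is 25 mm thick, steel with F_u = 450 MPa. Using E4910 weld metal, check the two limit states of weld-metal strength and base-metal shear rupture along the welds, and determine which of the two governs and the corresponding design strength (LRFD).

φR_n ≈ 1160 kN (weld metal governs)

E49XX → F_EXX = 490 MPa.
t_e = 0.707 × 14 = 9.898 mm; L = 530 mm.
Weld metal: φR_n = 0.75 × 0.6 × 490 × 9.898 × 530 × 10⁻³ = 1157 kN.
Base metal (shear rupture): φR_n = 0.75 × 0.6 × 450 × 25 × 530 × 10⁻³ = 2683 kN.
Governing: weld metal.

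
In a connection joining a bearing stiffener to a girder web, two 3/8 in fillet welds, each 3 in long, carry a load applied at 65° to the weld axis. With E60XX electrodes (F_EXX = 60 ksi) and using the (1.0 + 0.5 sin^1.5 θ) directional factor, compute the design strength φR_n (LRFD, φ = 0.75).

t_e = 0.707 × 0.375 = 0.2651 in; A_we = 0.2651 × 6 = 1.591 in².
Directional factor: 1.0 + 0.5 sin^1.5(65°) = 1.431.
F_nw = 0.6 × 60 × 1.431 = 51.53 ksi.
φR_n = 0.75 × 51.53 × 1.591 = 61.48 kip.

φR_n ≈ 61.5 kip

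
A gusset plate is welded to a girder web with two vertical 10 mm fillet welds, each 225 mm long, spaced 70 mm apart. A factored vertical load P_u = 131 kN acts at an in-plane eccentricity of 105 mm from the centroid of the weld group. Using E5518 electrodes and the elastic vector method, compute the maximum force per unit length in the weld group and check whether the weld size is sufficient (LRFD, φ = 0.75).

E55XX → F_EXX = 550 MPa.
Total weld length L_w = 450 mm. Treat welds as unit-width lines.
Polar moment about centroid: J = 2[d³/12 + d(b/2)²] = 2[225³/12 + 225×35²] = 2450000 mm³.
Direct shear f_v = P/L_w = 131×10³ / 450 = 291.1 N/mm (vertical).
Torsion M = P·e = 131×10³ × 105 = 13755000 N·mm.
Critical point at (x, y) = (35, 112.5) from centroid. f_tx = M·y/J = 631.7 N/mm; f_ty = M·x/J = 196.5 N/mm.
Resultant f_max = √[f_tx² + (f_v + f_ty)²] = √[631.7² + (291.1 + 196.5)²] = 798 N/mm.
Capacity per unit length: φr_n = 0.75 × 0.6 × 550 × (0.707 × 10) = 1750 N/mm.
798 ≤ 1750 → adequate.

f_max ≈ 798 N/mm; adequate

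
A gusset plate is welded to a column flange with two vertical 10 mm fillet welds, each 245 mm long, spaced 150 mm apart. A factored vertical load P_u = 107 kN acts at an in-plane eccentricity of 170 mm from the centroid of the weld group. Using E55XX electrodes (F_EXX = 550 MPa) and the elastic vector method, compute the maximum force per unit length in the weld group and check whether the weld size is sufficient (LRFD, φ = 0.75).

Total weld length L_w = 490 mm. Treat welds as unit-width lines.
Polar moment about centroid: J = 2[d³/12 + d(b/2)²] = 2[245³/12 + 245×75²] = 5207000 mm³.
Direct shear f_v = P/L_w = 107×10³ / 490 = 218.4 N/mm (vertical).
Torsion M = P·e = 107×10³ × 170 = 18190000 N·mm.
Critical point at (x, y) = (75, 122.5) from centroid. f_tx = M·y/J = 427.9 N/mm; f_ty = M·x/J = 262 N/mm.
Resultant f_max = √[f_tx² + (f_v + f_ty)²] = √[427.9² + (218.4 + 262)²] = 643.3 N/mm.
Capacity per unit length: φr_n = 0.75 × 0.6 × 550 × (0.707 × 10) = 1750 N/mm.
643.3 ≤ 1750 → adequate.

f_max ≈ 643 N/mm; adequate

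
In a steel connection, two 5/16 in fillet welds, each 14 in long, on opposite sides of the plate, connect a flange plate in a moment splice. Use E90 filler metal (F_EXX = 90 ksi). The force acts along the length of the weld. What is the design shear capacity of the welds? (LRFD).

Effective throat t_e = 0.707 × 0.3125 = 0.2209 in.
Total length L = 28 in; A_we = 0.2209 × 28 = 6.186 in².
F_nw = 0.6 F_EXX = 0.6 × 90 = 54 ksi.
φR_n = 0.75 × 54 × 6.186 = 250.5 kips.

φR_n ≈ 251 kips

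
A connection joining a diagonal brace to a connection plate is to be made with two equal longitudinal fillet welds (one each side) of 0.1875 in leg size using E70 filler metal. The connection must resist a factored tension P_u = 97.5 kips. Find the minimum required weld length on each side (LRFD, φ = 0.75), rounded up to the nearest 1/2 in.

L = 12 in on each side

E70XX → F_EXX = 70 ksi.
Throat t_e = 0.707 × 0.1875 = 0.1326 in.
φr_n = 0.75 × 0.6 × 70 × 0.1326 = 4.176 kips/in.
L_req = P_u / φr_n = 97.5 / 4.176 = 23.35 in total.
Per side: 23.35 / 2 = 11.67 in.
Round up → use L = 12 in on each side.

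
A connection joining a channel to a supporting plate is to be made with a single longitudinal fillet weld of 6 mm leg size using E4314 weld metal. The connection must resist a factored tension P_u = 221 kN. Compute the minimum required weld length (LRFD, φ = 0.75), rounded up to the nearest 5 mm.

E43XX → F_EXX = 430 MPa.
Throat t_e = 0.707 × 6 = 4.242 mm.
φr_n = 0.75 × 0.6 × 430 × 4.242 × 10⁻³ = 0.8208 kN/mm.
L_req = P_u / φr_n = 221 / 0.8208 = 269.2 mm total.
Round up → use L = 270 mm.

L = 270 mm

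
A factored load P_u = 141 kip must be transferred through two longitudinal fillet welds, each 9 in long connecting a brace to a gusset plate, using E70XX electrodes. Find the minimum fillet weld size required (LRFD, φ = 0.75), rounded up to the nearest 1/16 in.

E70XX → F_EXX = 70 ksi.
Total weld length L = 18 in.
Required throat t_e = P_u / (φ × 0.6 F_EXX × L) = 141 / (0.75 × 0.6 × 70 × 18) = 0.2487 in.
Required leg w = t_e / 0.707 = 0.3517 in → use 3/8 in.

w = 3/8 in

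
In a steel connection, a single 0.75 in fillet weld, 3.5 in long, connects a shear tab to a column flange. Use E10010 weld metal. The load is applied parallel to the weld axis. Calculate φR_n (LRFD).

E100XX → F_EXX = 100 ksi.
Effective throat t_e = 0.707 × 0.75 = 0.5302 in.
Total length L = 3.5 in; A_we = 0.5302 × 3.5 = 1.856 in².
F_nw = 0.6 F_EXX = 0.6 × 100 = 60 ksi.
φR_n = 0.75 × 60 × 1.856 = 83.51 kips.

φR_n ≈ 83.5 kips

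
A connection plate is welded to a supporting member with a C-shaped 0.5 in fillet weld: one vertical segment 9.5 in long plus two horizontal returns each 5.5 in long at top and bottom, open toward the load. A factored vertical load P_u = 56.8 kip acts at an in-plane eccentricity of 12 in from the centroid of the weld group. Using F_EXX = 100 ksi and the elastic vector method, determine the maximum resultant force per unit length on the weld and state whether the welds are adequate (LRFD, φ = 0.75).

f_max ≈ 13 kip/in; adequate

Total weld length L_w = 20.5 in. Treat welds as unit-width lines.
Centroid: x̄ = 2×5.5×2.75 / 20.5 = 1.476 in from the vertical weld.
Polar moment about centroid: J = I_x + I_y = [9.5³/12 + 2×5.5×4.75²] + [9.5×1.476² + 2(5.5³/12 + 5.5×1.274²)] = 385.9 in³.
Direct shear f_v = P/L_w = 56.8 / 20.5 = 2.771 kip/in (vertical).
Torsion M = P·e = 56.8 × 12 = 681.6 kip·in.
Critical point at (x, y) = (4.024, 4.75) from centroid. f_tx = M·y/J = 8.389 kip/in; f_ty = M·x/J = 7.108 kip/in.
Resultant f_max = √[f_tx² + (f_v + f_ty)²] = √[8.389² + (2.771 + 7.108)²] = 12.96 kip/in.
Capacity per unit length: φr_n = 0.75 × 0.6 × 100 × (0.707 × 0.5) = 15.91 kip/in.
12.96 ≤ 15.91 → adequate.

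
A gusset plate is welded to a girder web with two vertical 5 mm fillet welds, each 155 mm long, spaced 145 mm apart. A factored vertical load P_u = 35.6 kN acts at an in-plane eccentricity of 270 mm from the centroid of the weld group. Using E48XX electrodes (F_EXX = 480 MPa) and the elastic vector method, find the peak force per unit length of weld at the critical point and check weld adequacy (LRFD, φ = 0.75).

Total weld length L_w = 310 mm. Treat welds as unit-width lines.
Polar moment about centroid: J = 2[d³/12 + d(b/2)²] = 2[155³/12 + 155×72.5²] = 2250000 mm³.
Direct shear f_v = P/L_w = 35.6×10³ / 310 = 114.8 N/mm (vertical).
Torsion M = P·e = 35.6×10³ × 270 = 9612000 N·mm.
Critical point at (x, y) = (72.5, 77.5) from centroid. f_tx = M·y/J = 331.1 N/mm; f_ty = M·x/J = 309.7 N/mm.
Resultant f_max = √[f_tx² + (f_v + f_ty)²] = √[331.1² + (114.8 + 309.7)²] = 538.4 N/mm.
Capacity per unit length: φr_n = 0.75 × 0.6 × 480 × (0.707 × 5) = 763.6 N/mm.
538.4 ≤ 763.6 → adequate.

f_max ≈ 538 N/mm; adequate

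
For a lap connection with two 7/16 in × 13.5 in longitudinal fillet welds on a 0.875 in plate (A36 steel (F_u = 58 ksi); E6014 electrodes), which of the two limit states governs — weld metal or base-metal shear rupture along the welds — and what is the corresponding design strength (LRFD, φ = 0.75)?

E60XX → F_EXX = 60 ksi.
t_e = 0.707 × 0.4375 = 0.3093 in; L = 27 in.
Weld metal: φR_n = 0.75 × 0.6 × 60 × 0.3093 × 27 = 225.5 kip.
Base metal (shear rupture): φR_n = 0.75 × 0.6 × 58 × 0.875 × 27 = 616.6 kip.
Governing: weld metal.

φR_n ≈ 225 kip (weld metal governs)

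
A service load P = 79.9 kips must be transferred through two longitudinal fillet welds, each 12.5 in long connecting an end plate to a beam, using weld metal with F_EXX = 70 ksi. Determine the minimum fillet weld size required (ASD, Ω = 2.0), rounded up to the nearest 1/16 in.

w = 1/4 in

Total weld length L = 25 in.
Required throat t_e = P × Ω / (0.6 F_EXX × L) = 79.9 × 2.0 / (0.6 × 70 × 25) = 0.1522 in.
Required leg w = t_e / 0.707 = 0.2153 in → use 1/4 in.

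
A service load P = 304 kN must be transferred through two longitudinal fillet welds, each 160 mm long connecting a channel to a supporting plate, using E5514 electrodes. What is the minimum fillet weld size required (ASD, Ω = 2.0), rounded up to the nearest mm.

E55XX → F_EXX = 550 MPa.
Total weld length L = 320 mm.
Required throat t_e = P × Ω / (0.6 F_EXX × L) = 304 × 2.0 / (0.6 × 550 × 320 × 10⁻³) = 5.758 mm.
Required leg w = t_e / 0.707 = 8.144 mm → use 9 mm.

w = 9 mm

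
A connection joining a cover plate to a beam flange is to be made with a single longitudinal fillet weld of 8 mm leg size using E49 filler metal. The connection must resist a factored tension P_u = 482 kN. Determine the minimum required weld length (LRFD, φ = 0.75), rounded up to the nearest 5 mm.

E49XX → F_EXX = 490 MPa.
Throat t_e = 0.707 × 8 = 5.656 mm.
φr_n = 0.75 × 0.6 × 490 × 5.656 × 10⁻³ = 1.247 kN/mm.
L_req = P_u / φr_n = 482 / 1.247 = 386.5 mm total.
Round up → use L = 390 mm.

L = 390 mm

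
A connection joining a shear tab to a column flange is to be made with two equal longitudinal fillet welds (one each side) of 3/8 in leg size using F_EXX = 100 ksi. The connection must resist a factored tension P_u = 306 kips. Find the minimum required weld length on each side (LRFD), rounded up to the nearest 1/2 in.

Throat t_e = 0.707 × 0.375 = 0.2651 in.
φr_n = 0.75 × 0.6 × 100 × 0.2651 = 11.93 kips/in.
L_req = P_u / φr_n = 306 / 11.93 = 25.65 in total.
Per side: 25.65 / 2 = 12.82 in.
Round up → use L = 13 in on each side.

L = 13 in on each side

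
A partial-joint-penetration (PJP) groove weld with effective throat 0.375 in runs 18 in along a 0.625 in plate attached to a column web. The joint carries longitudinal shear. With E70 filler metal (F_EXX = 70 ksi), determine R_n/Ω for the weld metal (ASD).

Effective throat (given) t_e = 0.375 in.
A_we = 0.375 × 18 = 6.75 in².
F_nw = 0.6 F_EXX = 42 ksi.
R_n/Ω = (42 × 6.75) / 2.0 = 141.8 kips.

R_n/Ω ≈ 142 kips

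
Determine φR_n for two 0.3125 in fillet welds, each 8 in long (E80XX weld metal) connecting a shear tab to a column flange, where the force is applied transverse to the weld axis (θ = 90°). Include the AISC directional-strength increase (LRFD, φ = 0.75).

E80XX → F_EXX = 80 ksi.
t_e = 0.707 × 0.3125 = 0.2209 in; A_we = 0.2209 × 16 = 3.535 in².
Directional factor: 1.0 + 0.5 sin^1.5(90°) = 1.5.
F_nw = 0.6 × 80 × 1.5 = 72 ksi.
φR_n = 0.75 × 72 × 3.535 = 190.9 kip.

φR_n ≈ 191 kip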